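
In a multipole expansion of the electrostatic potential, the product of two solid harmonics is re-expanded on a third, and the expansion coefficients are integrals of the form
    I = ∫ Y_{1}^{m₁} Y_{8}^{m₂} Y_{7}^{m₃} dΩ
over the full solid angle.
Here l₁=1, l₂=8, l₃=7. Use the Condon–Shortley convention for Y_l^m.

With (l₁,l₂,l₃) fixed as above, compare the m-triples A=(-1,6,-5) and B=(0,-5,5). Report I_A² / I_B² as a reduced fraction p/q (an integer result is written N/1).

Same 1,8,7: normalisation and zero-m 3j drop out of the ratio.
A: Δ: 2! 0! 14! / 17! → 1/2040; sum: t=2:+1/1916006400 = 1/1916006400; 3j²(1 8 7; -1 6 -5) = Δ·Π!·Σ² = 91/2040  (sign +1)
B: Δ: 2! 0! 14! / 17! → 1/2040; sum: t=1:−1/958003200 = -1/958003200; 3j²(1 8 7; 0 -5 5) = Δ·Π!·Σ² = 13/680  (sign -1)
I_A²/I_B² = (91/2040)/(13/680) = 7/3

7/3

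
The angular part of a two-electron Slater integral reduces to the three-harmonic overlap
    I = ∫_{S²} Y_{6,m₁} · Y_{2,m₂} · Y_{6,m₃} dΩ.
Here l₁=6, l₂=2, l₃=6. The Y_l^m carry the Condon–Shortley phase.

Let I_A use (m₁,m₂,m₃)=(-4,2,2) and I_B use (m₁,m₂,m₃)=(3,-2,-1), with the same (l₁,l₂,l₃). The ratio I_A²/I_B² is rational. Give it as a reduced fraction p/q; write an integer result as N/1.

Shared (l₁,l₂,l₃)=(6,2,6): N and (l;000)² cancel in I_A²/I_B².
A: Δ = 2!·10!·2!/15! = 1/90090; Racah Σ t=2..2: t=2:+1/322560 = 1/322560; ⇒ 3j(6 2 6; -4 2 2)² = 18/1001, sgn +1
B: Δ = 2!·10!·2!/15! = 1/90090; Racah Σ t=0..0: t=0:+1/120960 = 1/120960; ⇒ 3j(6 2 6; 3 -2 -1)² = 24/1001, sgn -1
I_A²/I_B² = (18/1001)/(24/1001) = 3/4

3/4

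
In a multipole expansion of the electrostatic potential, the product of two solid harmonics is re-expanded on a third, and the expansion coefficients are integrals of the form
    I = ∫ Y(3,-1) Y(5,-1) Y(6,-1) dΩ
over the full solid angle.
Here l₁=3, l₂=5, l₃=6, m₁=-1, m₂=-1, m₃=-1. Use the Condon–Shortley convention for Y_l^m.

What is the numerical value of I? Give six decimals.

Σmᵢ = -3 ≠ 0, so the φ-integral vanishes; I = 0

0.000000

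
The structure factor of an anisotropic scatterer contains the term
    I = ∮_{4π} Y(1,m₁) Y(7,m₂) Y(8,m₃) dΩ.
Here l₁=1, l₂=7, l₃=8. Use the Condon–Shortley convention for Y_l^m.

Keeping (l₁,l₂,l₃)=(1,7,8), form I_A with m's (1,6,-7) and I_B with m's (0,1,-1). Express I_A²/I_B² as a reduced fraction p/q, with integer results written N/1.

Shared (l₁,l₂,l₃)=(1,7,8): N and (l;000)² cancel in I_A²/I_B².
A: Δ = 0!·2!·14!/17! = 1/2040; Racah Σ t=0..0: t=0:+1/12454041600 = 1/12454041600; ⇒ 3j(1 7 8; 1 6 -7)² = 7/136, sgn -1
B: Δ = 0!·2!·14!/17! = 1/2040; Racah Σ t=0..0: t=0:+1/29030400 = 1/29030400; ⇒ 3j(1 7 8; 0 1 -1)² = 21/680, sgn -1
I_A²/I_B² = (7/136)/(21/680) = 5/3

5/3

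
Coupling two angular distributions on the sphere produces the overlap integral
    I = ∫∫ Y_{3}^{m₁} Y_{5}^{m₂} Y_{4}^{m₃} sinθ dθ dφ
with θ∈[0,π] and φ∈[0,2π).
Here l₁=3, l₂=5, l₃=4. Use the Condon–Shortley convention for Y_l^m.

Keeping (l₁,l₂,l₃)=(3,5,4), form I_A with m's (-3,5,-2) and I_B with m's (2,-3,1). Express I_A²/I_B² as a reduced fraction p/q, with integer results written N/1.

l's match ⇒ only the (l;m) 3-j factors differ between A and B.
A: triangle coeff Δ(3,5,4) = 1/180180; Σ_t [4,4]: t=4:+1/34560 = 1/34560; (3j)²=5/286 [(3 5 4; -3 5 -2)], sign=+1
B: triangle coeff Δ(3,5,4) = 1/180180; Σ_t [0,1]: t=0:+1/1152 t=1:−1/1440 = 1/5760; (3j)²=1/858 [(3 5 4; 2 -3 1)], sign=-1
I_A²/I_B² = (5/286)/(1/858) = 15/1

15/1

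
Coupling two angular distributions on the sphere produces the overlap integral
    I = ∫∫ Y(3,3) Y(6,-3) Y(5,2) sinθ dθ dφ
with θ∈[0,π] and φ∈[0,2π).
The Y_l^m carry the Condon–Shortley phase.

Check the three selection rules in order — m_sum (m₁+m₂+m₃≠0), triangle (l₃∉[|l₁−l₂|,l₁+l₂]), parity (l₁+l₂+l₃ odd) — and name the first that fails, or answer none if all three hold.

azimuthal sum: 3 − 3 + 2 = 2  ✗
3 ≤ 5 ≤ 9 (triangle on l)
L = 3 + 6 + 5 = 14 (even)

m_sum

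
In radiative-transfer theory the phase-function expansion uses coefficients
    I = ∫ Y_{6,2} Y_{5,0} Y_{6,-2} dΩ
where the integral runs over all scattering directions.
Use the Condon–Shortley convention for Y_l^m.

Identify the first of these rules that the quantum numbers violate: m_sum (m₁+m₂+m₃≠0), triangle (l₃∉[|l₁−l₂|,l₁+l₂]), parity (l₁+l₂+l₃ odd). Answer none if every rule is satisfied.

parity

azimuthal sum: 2 + 0 − 2 = 0  ✓
1 ≤ 6 ≤ 11 (triangle on l)  ✓
L = 6 + 5 + 6 = 17 (odd)  ✗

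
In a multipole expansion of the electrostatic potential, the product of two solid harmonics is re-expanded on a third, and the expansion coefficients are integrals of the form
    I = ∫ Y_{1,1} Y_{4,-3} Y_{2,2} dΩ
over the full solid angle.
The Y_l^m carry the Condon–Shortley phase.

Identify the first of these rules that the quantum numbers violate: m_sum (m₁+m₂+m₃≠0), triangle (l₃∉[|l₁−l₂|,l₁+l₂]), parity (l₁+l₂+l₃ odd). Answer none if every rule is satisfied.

triangle

azimuthal sum: 1 − 3 + 2 = 0  ✓
3 ≤ 2 ≤ 5 (triangle on l)  ✗
L = 1 + 4 + 2 = 7 (odd)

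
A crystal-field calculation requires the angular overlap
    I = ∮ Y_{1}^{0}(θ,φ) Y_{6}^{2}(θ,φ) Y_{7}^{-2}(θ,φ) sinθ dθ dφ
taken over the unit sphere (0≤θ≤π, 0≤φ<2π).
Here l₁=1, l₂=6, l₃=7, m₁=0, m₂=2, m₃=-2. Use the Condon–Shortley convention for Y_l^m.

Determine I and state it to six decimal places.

Rules hold: Σm=0, L=14 even, 5≤7≤7.
N = 3·13·15 = 585
Δ = 0!·2!·12!/15! = 1/1365
Racah Σ t=0..0: t=0:+1/518400 = 1/518400
⇒ 3j(1 6 7; 0 0 0)² = 7/195, sgn -1
Racah Σ t=0..0: t=0:+1/967680 = 1/967680
⇒ 3j(1 6 7; 0 2 -2)² = 3/91, sgn -1
4πI² = N·(3j₀)²·(3jₘ)² = 9/13
I = +1·√(0.692308/4π) = 0.23471705

0.234717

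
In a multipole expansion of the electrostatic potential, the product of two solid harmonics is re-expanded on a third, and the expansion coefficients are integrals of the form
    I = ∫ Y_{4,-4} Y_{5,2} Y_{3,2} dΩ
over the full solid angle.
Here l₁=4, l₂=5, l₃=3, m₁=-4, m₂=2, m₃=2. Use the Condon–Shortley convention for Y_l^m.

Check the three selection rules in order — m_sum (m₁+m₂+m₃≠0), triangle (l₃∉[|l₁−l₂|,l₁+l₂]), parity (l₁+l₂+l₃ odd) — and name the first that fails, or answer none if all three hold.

none

azimuthal sum: -4 + 2 + 2 = 0  ✓
1 ≤ 3 ≤ 9 (triangle on l)  ✓
L = 4 + 5 + 3 = 12 (even)  ✓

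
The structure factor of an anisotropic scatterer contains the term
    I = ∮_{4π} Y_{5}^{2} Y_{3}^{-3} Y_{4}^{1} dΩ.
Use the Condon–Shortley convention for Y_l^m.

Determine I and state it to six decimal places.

Checks pass: Σm=0; 12 even; l₃=4∈[2,8].
(2·5+1)(2·3+1)(2·4+1) = 693
Δ: 4! 6! 2! / 13! → 1/180180
sum: t=1:−1/576 t=2:+1/144 t=3:−1/576 = 1/288
3j²(5 3 4; 0 0 0) = Δ·Π!·Σ² = 20/1001  (sign +1)
sum: t=0:+1/1728 = 1/1728
3j²(5 3 4; 2 -3 1) = Δ·Π!·Σ² = 25/858  (sign -1)
combine: 4πI² = 693·20/1001·25/858 = 750/1859
take √, sign -1: I = -0.17917854

-0.179179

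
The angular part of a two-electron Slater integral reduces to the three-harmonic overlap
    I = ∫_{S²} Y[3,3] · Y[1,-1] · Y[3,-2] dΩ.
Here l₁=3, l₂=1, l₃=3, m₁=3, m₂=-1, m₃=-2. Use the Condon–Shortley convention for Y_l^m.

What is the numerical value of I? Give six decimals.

0.000000

Σlᵢ=7 odd — θ-integrand is odd under cosθ→−cosθ; I=0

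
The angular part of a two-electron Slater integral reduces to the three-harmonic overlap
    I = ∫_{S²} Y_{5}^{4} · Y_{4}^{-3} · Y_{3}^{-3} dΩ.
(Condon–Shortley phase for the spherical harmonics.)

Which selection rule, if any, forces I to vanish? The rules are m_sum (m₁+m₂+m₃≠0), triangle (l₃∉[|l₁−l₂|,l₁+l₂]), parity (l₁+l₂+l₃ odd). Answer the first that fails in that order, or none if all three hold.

m_sum

m₁+m₂+m₃ = 4 − 3 − 3 = -2  ✗
triangle: |5−4|=1 ≤ l₃=3 ≤ 5+4=9
parity: l₁+l₂+l₃ = 12 is even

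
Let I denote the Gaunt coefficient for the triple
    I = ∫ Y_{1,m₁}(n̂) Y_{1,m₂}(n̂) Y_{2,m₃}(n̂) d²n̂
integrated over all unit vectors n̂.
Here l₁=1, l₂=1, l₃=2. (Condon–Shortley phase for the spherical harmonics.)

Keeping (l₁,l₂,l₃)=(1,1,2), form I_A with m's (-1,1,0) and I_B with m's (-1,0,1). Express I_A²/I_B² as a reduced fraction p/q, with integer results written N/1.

1/3

Same 1,1,2: normalisation and zero-m 3j drop out of the ratio.
A: Δ: 0! 2! 2! / 5! → 1/30; sum: t=0:+1/4 = 1/4; 3j²(1 1 2; -1 1 0) = Δ·Π!·Σ² = 1/30  (sign +1)
B: Δ: 0! 2! 2! / 5! → 1/30; sum: t=0:+1/2 = 1/2; 3j²(1 1 2; -1 0 1) = Δ·Π!·Σ² = 1/10  (sign -1)
I_A²/I_B² = (1/30)/(1/10) = 1/3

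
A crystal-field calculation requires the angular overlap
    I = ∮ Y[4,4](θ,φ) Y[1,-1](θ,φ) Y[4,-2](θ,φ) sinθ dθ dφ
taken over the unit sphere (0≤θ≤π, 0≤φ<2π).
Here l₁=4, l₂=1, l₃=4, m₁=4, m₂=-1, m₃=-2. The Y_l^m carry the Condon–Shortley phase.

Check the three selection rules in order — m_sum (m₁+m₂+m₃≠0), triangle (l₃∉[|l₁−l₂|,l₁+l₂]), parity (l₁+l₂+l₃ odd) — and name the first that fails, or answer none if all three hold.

m_sum

azimuthal sum: 4 − 1 − 2 = 1  ✗
3 ≤ 4 ≤ 5 (triangle on l)
L = 4 + 1 + 4 = 9 (odd)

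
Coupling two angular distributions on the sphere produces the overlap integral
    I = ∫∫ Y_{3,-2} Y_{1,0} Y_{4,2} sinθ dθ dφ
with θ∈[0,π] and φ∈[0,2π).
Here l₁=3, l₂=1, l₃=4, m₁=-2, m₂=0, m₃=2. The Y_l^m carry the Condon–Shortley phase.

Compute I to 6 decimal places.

Checks pass: Σm=0; 8 even; l₃=4∈[2,4].
(2·3+1)(2·1+1)(2·4+1) = 189
Δ: 0! 6! 2! / 9! → 1/252
sum: t=0:+1/36 = 1/36
3j²(3 1 4; 0 0 0) = Δ·Π!·Σ² = 4/63  (sign +1)
sum: t=0:+1/120 = 1/120
3j²(3 1 4; -2 0 2) = Δ·Π!·Σ² = 1/21  (sign +1)
combine: 4πI² = 189·4/63·1/21 = 4/7
take √, sign +1: I = 0.21324362

0.213244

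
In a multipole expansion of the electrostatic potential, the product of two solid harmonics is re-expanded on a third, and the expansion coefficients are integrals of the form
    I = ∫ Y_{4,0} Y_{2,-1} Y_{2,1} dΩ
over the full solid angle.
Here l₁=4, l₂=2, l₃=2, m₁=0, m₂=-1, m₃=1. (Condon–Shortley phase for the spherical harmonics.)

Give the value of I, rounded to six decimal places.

Checks pass: Σm=0; 8 even; l₃=2∈[2,6].
(2·4+1)(2·2+1)(2·2+1) = 225
Δ: 4! 4! 0! / 9! → 1/630
sum: t=2:+1/16 = 1/16
3j²(4 2 2; 0 0 0) = Δ·Π!·Σ² = 2/35  (sign +1)
sum: t=1:−1/36 = -1/36
3j²(4 2 2; 0 -1 1) = Δ·Π!·Σ² = 8/315  (sign +1)
combine: 4πI² = 225·2/35·8/315 = 16/49
take √, sign +1: I = 0.16119702

0.161197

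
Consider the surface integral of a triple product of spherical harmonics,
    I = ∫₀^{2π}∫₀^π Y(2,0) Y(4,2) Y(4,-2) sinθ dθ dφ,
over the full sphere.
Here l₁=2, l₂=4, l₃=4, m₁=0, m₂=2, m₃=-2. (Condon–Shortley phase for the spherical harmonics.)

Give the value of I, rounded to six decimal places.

Checks pass: Σm=0; 10 even; l₃=4∈[2,6].
(2·2+1)(2·4+1)(2·4+1) = 405
Δ: 2! 2! 6! / 11! → 1/13860
sum: t=0:+1/192 t=1:−1/36 t=2:+1/192 = -5/288
3j²(2 4 4; 0 0 0) = Δ·Π!·Σ² = 20/693  (sign -1)
sum: t=0:+1/2880 t=1:−1/120 t=2:+1/192 = -1/360
3j²(2 4 4; 0 2 -2) = Δ·Π!·Σ² = 16/3465  (sign -1)
combine: 4πI² = 405·20/693·16/3465 = 320/5929
take √, sign +1: I = 0.06553591

0.065536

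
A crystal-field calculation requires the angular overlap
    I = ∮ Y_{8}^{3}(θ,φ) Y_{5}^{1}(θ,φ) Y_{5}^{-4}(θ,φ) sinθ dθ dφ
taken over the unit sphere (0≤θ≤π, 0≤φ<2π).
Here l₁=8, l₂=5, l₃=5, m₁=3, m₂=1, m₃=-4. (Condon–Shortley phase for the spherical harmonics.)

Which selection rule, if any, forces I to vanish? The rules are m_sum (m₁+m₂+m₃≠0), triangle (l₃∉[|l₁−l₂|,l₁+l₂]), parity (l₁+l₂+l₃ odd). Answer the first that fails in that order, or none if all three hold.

azimuthal sum: 3 + 1 − 4 = 0  ✓
3 ≤ 5 ≤ 13 (triangle on l)  ✓
L = 8 + 5 + 5 = 18 (even)  ✓

none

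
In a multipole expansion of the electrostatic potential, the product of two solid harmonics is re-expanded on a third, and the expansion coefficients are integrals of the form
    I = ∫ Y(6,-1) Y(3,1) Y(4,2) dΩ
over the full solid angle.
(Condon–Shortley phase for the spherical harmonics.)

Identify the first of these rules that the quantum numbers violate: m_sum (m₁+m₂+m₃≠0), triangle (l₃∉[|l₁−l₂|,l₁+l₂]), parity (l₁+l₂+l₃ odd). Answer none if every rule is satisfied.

m_sum

Σmᵢ = 2  ✗
l₃∈[|l₁−l₂|,l₁+l₂]=[3,9], have l₃=4
Σlᵢ = 13 ⇒ odd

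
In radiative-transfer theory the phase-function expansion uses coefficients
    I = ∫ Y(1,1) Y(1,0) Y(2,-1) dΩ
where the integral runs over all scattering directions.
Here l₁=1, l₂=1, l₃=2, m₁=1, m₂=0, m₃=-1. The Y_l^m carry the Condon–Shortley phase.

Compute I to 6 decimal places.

Rules hold: Σm=0, L=4 even, 0≤2≤2.
N = 3·3·5 = 45
Δ = 0!·2!·2!/5! = 1/30
Racah Σ t=0..0: t=0:+1/1 = 1/1
⇒ 3j(1 1 2; 0 0 0)² = 2/15, sgn +1
Racah Σ t=0..0: t=0:+1/2 = 1/2
⇒ 3j(1 1 2; 1 0 -1)² = 1/10, sgn -1
4πI² = N·(3j₀)²·(3jₘ)² = 3/5
I = -1·√(0.6/4π) = -0.21850969

-0.218510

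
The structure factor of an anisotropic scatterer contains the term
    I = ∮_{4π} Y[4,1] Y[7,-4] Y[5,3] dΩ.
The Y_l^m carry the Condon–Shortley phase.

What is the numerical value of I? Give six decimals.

0.052474

Rules hold: Σm=0, L=16 even, 3≤5≤11.
N = 9·15·11 = 1485
Δ = 6!·2!·8!/17! = 1/6126120
Racah Σ t=2..4: t=2:+1/69120 t=3:−1/20736 t=4:+1/69120 = -1/51840
⇒ 3j(4 7 5; 0 0 0)² = 280/21879, sgn +1
Racah Σ t=1..3: t=1:−1/345600 t=2:+1/241920 t=3:−1/2903040 = 13/14515200
⇒ 3j(4 7 5; 1 -4 3)² = 13/7140, sgn +1
4πI² = N·(3j₀)²·(3jₘ)² = 10/289
I = +1·√(0.0346021/4π) = 0.05247424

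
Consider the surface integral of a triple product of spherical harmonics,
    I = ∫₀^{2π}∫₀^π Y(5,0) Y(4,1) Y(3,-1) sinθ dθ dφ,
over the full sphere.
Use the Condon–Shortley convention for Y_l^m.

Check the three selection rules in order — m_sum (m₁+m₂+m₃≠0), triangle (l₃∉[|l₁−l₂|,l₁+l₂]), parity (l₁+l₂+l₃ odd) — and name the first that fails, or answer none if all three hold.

none

azimuthal sum: 0 + 1 − 1 = 0  ✓
1 ≤ 3 ≤ 9 (triangle on l)  ✓
L = 5 + 4 + 3 = 12 (even)  ✓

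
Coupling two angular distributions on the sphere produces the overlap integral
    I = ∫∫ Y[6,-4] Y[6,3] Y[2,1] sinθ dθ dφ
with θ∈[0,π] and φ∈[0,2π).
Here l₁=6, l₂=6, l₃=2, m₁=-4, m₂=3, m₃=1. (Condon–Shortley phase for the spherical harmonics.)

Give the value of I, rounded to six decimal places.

m-sum 0 ✓  L=14 even ✓  0≤2≤12 ✓
Π(2lᵢ+1) = 13×13×5 = 845
triangle coeff Δ(6,6,2) = 1/90090
Σ_t [4,6]: t=4:+1/69120 t=5:−1/14400 t=6:+1/69120 = -7/172800
(3j)²=14/715 [(6 6 2; 0 0 0)], sign=-1
Σ_t [8,9]: t=8:+1/161280 t=9:−1/725760 = 1/207360
(3j)²=7/286 [(6 6 2; -4 3 1)], sign=-1
⇒ 4πI² = 49/121
I = (+1)√(49/121/(4π)) = 0.17951487

0.179515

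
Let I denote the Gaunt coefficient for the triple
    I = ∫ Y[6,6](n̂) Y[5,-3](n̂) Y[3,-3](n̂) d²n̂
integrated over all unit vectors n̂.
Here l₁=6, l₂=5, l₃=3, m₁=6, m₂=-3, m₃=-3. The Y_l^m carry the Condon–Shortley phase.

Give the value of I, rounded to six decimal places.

-0.119512

Rules hold: Σm=0, L=14 even, 1≤3≤11.
N = 13·11·7 = 1001
Δ = 8!·4!·2!/15! = 1/675675
Racah Σ t=3..5: t=3:−1/8640 t=4:+1/2304 t=5:−1/8640 = 7/34560
⇒ 3j(6 5 3; 0 0 0)² = 7/429, sgn -1
Racah Σ t=0..0: t=0:+1/1935360 = 1/1935360
⇒ 3j(6 5 3; 6 -3 -3)² = 1/91, sgn +1
4πI² = N·(3j₀)²·(3jₘ)² = 7/39
I = -1·√(0.179487/4π) = -0.11951207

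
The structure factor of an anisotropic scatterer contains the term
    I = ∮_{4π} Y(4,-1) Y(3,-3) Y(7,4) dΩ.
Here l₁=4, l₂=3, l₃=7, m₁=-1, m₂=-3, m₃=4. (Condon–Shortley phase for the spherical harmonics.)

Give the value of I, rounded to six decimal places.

0.144828

m-sum 0 ✓  L=14 even ✓  1≤7≤7 ✓
Π(2lᵢ+1) = 9×7×15 = 945
triangle coeff Δ(4,3,7) = 1/45045
Σ_t [0,0]: t=0:+1/20736 = 1/20736
(3j)²=35/1287 [(4 3 7; 0 0 0)], sign=-1
Σ_t [0,0]: t=0:+1/518400 = 1/518400
(3j)²=2/195 [(4 3 7; -1 -3 4)], sign=-1
⇒ 4πI² = 490/1859
I = (+1)√(490/1859/(4π)) = 0.14482829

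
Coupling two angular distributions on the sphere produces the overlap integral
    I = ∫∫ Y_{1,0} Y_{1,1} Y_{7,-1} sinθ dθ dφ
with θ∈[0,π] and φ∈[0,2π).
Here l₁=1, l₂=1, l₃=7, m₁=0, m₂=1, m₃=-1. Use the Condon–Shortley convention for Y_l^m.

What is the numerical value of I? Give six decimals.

l₃=7 ∉ [0,2] — triangle fails ⇒ I = 0

0.000000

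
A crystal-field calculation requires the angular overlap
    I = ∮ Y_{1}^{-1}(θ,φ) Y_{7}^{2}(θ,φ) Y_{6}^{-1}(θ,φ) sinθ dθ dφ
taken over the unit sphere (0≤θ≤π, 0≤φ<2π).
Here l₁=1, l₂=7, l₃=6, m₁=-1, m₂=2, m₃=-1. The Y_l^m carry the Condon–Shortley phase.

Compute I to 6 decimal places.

0.209937

Rules hold: Σm=0, L=14 even, 6≤6≤8.
N = 3·15·13 = 585
Δ = 2!·0!·12!/15! = 1/1365
Racah Σ t=1..1: t=1:−1/518400 = -1/518400
⇒ 3j(1 7 6; 0 0 0)² = 7/195, sgn -1
Racah Σ t=2..2: t=2:+1/1209600 = 1/1209600
⇒ 3j(1 7 6; -1 2 -1)² = 12/455, sgn -1
4πI² = N·(3j₀)²·(3jₘ)² = 36/65
I = +1·√(0.553846/4π) = 0.20993732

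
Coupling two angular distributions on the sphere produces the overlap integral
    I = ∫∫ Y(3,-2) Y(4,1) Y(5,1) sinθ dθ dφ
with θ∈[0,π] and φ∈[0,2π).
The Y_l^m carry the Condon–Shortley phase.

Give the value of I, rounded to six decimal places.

m-sum 0 ✓  L=12 even ✓  1≤5≤7 ✓
Π(2lᵢ+1) = 7×9×11 = 693
triangle coeff Δ(3,4,5) = 1/180180
Σ_t [0,2]: t=0:+1/576 t=1:−1/144 t=2:+1/576 = -1/288
(3j)²=20/1001 [(3 4 5; 0 0 0)], sign=+1
Σ_t [1,2]: t=1:−1/1152 t=2:+1/432 = 5/3456
(3j)²=625/36036 [(3 4 5; -2 1 1)], sign=+1
⇒ 4πI² = 3125/13013
I = (+1)√(3125/13013/(4π)) = 0.13823925

0.138239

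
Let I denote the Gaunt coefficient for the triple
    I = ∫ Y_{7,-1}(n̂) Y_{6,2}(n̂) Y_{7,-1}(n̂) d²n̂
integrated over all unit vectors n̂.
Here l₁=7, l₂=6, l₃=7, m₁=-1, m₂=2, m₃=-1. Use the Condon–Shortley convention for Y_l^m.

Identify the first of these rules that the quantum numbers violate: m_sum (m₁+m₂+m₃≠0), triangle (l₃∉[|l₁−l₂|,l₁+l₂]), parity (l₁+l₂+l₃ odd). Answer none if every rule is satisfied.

none

Σmᵢ = 0  ✓
l₃∈[|l₁−l₂|,l₁+l₂]=[1,13], have l₃=7  ✓
Σlᵢ = 20 ⇒ even  ✓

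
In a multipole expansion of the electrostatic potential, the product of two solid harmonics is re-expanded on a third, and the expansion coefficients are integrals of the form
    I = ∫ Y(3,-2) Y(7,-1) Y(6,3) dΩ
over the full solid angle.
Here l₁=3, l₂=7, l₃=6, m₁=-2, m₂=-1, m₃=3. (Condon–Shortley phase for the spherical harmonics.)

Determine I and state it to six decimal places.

m-sum 0 ✓  L=16 even ✓  4≤6≤10 ✓
Π(2lᵢ+1) = 7×15×13 = 1365
triangle coeff Δ(3,7,6) = 1/2042040
Σ_t [1,3]: t=1:−1/207360 t=2:+1/57600 t=3:−1/207360 = 1/129600
(3j)²=168/12155 [(3 7 6; 0 0 0)], sign=+1
Σ_t [3,4]: t=3:−1/362880 t=4:+1/1935360 = -13/5806080
(3j)²=195/10472 [(3 7 6; -2 -1 3)], sign=+1
⇒ 4πI² = 12285/34969
I = (+1)√(12285/34969/(4π)) = 0.16720184

0.167202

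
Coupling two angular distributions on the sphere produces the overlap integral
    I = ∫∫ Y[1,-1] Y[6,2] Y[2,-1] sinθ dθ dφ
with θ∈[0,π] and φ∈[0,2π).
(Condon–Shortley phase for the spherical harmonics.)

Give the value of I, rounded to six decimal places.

|1−6|≤2≤1+6 violated ⇒ I = 0

0.000000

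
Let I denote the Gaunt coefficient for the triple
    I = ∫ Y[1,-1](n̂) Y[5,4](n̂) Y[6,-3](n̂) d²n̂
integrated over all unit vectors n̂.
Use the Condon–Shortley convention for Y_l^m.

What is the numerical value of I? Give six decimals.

Rules hold: Σm=0, L=12 even, 4≤6≤6.
N = 3·11·13 = 429
Δ = 0!·2!·10!/13! = 1/858
Racah Σ t=0..0: t=0:+1/14400 = 1/14400
⇒ 3j(1 5 6; 0 0 0)² = 6/143, sgn +1
Racah Σ t=0..0: t=0:+1/725760 = 1/725760
⇒ 3j(1 5 6; -1 4 -3)² = 1/286, sgn -1
4πI² = N·(3j₀)²·(3jₘ)² = 9/143
I = -1·√(0.0629371/4π) = -0.07076985

-0.070770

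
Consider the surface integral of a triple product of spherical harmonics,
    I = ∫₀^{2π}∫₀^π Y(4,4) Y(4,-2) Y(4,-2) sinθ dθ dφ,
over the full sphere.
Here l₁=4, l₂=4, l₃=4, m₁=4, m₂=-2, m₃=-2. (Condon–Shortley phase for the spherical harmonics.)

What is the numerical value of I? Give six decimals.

m-sum 0 ✓  L=12 even ✓  0≤4≤8 ✓
Π(2lᵢ+1) = 9×9×9 = 729
triangle coeff Δ(4,4,4) = 1/450450
Σ_t [0,4]: t=0:+1/13824 t=1:−1/216 t=2:+1/64 t=3:−1/216 t=4:+1/13824 = 5/768
(3j)²=18/1001 [(4 4 4; 0 0 0)], sign=+1
Σ_t [0,0]: t=0:+1/2304 = 1/2304
(3j)²=5/143 [(4 4 4; 4 -2 -2)], sign=+1
⇒ 4πI² = 65610/143143
I = (+1)√(65610/143143/(4π)) = 0.19098314

0.190983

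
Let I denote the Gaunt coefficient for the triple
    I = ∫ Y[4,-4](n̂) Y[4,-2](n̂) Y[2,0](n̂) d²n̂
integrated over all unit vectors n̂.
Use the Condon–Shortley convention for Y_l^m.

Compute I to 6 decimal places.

-4 − 2 + 0 = -6 ≠ 0: azimuthal integral kills it; I = 0

0.000000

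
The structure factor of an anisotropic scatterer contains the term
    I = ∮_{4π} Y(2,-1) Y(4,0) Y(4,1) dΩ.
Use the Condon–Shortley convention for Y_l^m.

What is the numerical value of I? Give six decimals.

-0.044869

Checks pass: Σm=0; 10 even; l₃=4∈[2,6].
(2·2+1)(2·4+1)(2·4+1) = 405
Δ: 2! 2! 6! / 11! → 1/13860
sum: t=0:+1/192 t=1:−1/36 t=2:+1/192 = -5/288
3j²(2 4 4; 0 0 0) = Δ·Π!·Σ² = 20/693  (sign -1)
sum: t=1:−1/72 t=2:+1/96 = -1/288
3j²(2 4 4; -1 0 1) = Δ·Π!·Σ² = 1/462  (sign +1)
combine: 4πI² = 405·20/693·1/462 = 150/5929
take √, sign -1: I = -0.04486937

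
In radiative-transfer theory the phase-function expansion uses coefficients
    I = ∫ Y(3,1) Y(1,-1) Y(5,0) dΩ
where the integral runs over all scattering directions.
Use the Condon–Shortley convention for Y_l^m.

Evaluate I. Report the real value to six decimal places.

0.000000

triangle: need 2≤l₃≤4, have 5; I=0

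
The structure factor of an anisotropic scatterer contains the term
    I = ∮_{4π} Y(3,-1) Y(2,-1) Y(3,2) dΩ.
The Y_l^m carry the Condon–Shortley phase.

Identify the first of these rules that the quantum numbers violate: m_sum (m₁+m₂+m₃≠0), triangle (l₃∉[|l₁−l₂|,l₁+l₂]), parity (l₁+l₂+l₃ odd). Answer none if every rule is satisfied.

m₁+m₂+m₃ = -1 − 1 + 2 = 0  ✓
triangle: |3−2|=1 ≤ l₃=3 ≤ 3+2=5  ✓
parity: l₁+l₂+l₃ = 8 is even  ✓

none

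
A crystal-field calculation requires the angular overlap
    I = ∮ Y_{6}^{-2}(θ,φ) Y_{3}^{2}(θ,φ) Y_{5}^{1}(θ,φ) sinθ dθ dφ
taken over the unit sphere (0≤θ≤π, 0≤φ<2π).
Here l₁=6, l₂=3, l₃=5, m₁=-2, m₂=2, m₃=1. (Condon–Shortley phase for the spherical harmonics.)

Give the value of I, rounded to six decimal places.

m-sum = -2 + 2 + 1 = 1 ≠ 0 ⇒ I = 0

0.000000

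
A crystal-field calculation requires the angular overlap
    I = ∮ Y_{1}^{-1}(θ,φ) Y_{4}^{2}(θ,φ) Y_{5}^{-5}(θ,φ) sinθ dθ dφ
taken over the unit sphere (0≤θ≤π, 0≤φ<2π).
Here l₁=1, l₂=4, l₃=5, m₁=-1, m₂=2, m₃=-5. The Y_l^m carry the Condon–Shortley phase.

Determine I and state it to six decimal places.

-1 + 2 − 5 = -4 ≠ 0: azimuthal integral kills it; I = 0

0.000000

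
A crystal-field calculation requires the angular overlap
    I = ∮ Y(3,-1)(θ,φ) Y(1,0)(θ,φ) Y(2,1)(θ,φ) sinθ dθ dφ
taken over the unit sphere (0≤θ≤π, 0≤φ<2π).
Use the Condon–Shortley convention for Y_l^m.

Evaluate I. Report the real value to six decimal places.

-0.233597

m-sum 0 ✓  L=6 even ✓  2≤2≤4 ✓
Π(2lᵢ+1) = 7×3×5 = 105
triangle coeff Δ(3,1,2) = 1/105
Σ_t [1,1]: t=1:−1/4 = -1/4
(3j)²=3/35 [(3 1 2; 0 0 0)], sign=-1
Σ_t [1,1]: t=1:−1/6 = -1/6
(3j)²=8/105 [(3 1 2; -1 0 1)], sign=+1
⇒ 4πI² = 24/35
I = (-1)√(24/35/(4π)) = -0.23359668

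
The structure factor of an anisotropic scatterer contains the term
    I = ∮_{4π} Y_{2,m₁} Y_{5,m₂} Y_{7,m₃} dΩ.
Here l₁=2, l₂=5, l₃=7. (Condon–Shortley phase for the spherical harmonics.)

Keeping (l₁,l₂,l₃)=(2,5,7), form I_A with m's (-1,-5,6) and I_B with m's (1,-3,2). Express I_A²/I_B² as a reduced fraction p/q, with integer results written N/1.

Same 2,5,7: normalisation and zero-m 3j drop out of the ratio.
A: Δ: 0! 4! 10! / 15! → 1/15015; sum: t=0:+1/21772800 = 1/21772800; 3j²(2 5 7; -1 -5 6) = Δ·Π!·Σ² = 2/105  (sign -1)
B: Δ: 0! 4! 10! / 15! → 1/15015; sum: t=0:+1/483840 = 1/483840; 3j²(2 5 7; 1 -3 2) = Δ·Π!·Σ² = 6/1001  (sign -1)
I_A²/I_B² = (2/105)/(6/1001) = 143/45

143/45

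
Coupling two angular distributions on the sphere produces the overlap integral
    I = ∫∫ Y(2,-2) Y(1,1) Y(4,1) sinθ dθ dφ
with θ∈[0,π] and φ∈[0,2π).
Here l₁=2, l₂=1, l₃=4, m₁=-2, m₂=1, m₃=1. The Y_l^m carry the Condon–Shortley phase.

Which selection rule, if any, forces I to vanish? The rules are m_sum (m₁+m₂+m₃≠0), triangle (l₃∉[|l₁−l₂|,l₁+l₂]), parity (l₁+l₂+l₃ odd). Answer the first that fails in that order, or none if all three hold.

triangle

Σmᵢ = 0  ✓
l₃∈[|l₁−l₂|,l₁+l₂]=[1,3], have l₃=4  ✗
Σlᵢ = 7 ⇒ odd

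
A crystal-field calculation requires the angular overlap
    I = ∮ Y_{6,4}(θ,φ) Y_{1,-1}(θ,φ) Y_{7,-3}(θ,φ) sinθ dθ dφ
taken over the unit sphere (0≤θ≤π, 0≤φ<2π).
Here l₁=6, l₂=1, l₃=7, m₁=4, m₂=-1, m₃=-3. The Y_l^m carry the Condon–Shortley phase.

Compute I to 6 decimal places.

-0.085707

Checks pass: Σm=0; 14 even; l₃=7∈[5,7].
(2·6+1)(2·1+1)(2·7+1) = 585
Δ: 0! 12! 2! / 15! → 1/1365
sum: t=0:+1/518400 = 1/518400
3j²(6 1 7; 0 0 0) = Δ·Π!·Σ² = 7/195  (sign -1)
sum: t=0:+1/14515200 = 1/14515200
3j²(6 1 7; 4 -1 -3) = Δ·Π!·Σ² = 2/455  (sign +1)
combine: 4πI² = 585·7/195·2/455 = 6/65
take √, sign -1: I = -0.08570655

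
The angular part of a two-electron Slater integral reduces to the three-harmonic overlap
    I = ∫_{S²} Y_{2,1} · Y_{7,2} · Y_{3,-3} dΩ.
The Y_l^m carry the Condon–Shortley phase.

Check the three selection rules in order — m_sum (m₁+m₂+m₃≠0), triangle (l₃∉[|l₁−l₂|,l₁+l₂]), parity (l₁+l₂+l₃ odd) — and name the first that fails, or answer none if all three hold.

Σmᵢ = 0  ✓
l₃∈[|l₁−l₂|,l₁+l₂]=[5,9], have l₃=3  ✗
Σlᵢ = 12 ⇒ even

triangle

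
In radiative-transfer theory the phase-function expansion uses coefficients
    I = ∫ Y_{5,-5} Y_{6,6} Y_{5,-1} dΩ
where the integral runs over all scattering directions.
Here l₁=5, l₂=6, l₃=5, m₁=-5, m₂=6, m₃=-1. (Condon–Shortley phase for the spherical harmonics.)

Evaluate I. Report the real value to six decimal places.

0.096539

Checks pass: Σm=0; 16 even; l₃=5∈[1,11].
(2·5+1)(2·6+1)(2·5+1) = 1573
Δ: 6! 4! 6! / 17! → 1/28588560
sum: t=1:−1/345600 t=2:+1/13824 t=3:−1/5184 t=4:+1/13824 t=5:−1/345600 = -7/129600
3j²(5 6 5; 0 0 0) = Δ·Π!·Σ² = 80/7293  (sign +1)
sum: t=6:+1/12441600 = 1/12441600
3j²(5 6 5; -5 6 -1) = Δ·Π!·Σ² = 3/442  (sign +1)
combine: 4πI² = 1573·80/7293·3/442 = 440/3757
take √, sign +1: I = 0.09653856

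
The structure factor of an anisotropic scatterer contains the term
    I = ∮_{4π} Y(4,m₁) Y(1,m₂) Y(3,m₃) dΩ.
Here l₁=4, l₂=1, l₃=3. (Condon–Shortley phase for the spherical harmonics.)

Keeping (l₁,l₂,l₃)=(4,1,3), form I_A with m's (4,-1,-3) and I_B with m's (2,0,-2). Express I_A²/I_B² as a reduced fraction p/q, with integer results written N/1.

l's match ⇒ only the (l;m) 3-j factors differ between A and B.
A: triangle coeff Δ(4,1,3) = 1/252; Σ_t [0,0]: t=0:+1/1440 = 1/1440; (3j)²=1/9 [(4 1 3; 4 -1 -3)], sign=+1
B: triangle coeff Δ(4,1,3) = 1/252; Σ_t [1,1]: t=1:−1/120 = -1/120; (3j)²=1/21 [(4 1 3; 2 0 -2)], sign=+1
I_A²/I_B² = (1/9)/(1/21) = 7/3

7/3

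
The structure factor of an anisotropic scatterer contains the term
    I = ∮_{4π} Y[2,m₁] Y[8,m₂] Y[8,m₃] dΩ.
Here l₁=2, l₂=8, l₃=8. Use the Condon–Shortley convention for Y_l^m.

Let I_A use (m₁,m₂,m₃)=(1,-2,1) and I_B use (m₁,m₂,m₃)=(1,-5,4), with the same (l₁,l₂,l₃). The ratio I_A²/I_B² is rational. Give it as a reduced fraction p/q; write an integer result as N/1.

35/234

l's match ⇒ only the (l;m) 3-j factors differ between A and B.
A: triangle coeff Δ(2,8,8) = 1/348840; Σ_t [0,1]: t=0:+1/58060800 t=1:−1/87091200 = 1/174182400; (3j)²=7/2584 [(2 8 8; 1 -2 1)], sign=-1
B: triangle coeff Δ(2,8,8) = 1/348840; Σ_t [0,1]: t=0:+1/479001600 t=1:−1/1916006400 = 1/638668800; (3j)²=117/6460 [(2 8 8; 1 -5 4)], sign=+1
I_A²/I_B² = (7/2584)/(117/6460) = 35/234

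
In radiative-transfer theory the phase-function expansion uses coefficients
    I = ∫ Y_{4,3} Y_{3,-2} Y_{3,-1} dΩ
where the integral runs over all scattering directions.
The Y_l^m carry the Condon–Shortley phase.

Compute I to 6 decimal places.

-0.095955

Rules hold: Σm=0, L=10 even, 1≤3≤7.
N = 9·7·7 = 441
Δ = 4!·4!·2!/11! = 1/34650
Racah Σ t=1..3: t=1:−1/72 t=2:+1/16 t=3:−1/72 = 5/144
⇒ 3j(4 3 3; 0 0 0)² = 2/77, sgn -1
Racah Σ t=0..1: t=0:+1/144 t=1:−1/288 = 1/288
⇒ 3j(4 3 3; 3 -2 -1)² = 1/99, sgn +1
4πI² = N·(3j₀)²·(3jₘ)² = 14/121
I = -1·√(0.115702/4π) = -0.09595473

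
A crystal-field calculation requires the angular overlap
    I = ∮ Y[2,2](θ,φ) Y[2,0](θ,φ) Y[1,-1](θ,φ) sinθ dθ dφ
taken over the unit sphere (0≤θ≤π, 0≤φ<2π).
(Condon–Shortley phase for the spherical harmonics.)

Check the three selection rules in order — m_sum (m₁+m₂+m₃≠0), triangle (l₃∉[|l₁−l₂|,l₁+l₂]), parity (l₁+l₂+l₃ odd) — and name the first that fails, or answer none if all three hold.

Σmᵢ = 1  ✗
l₃∈[|l₁−l₂|,l₁+l₂]=[0,4], have l₃=1
Σlᵢ = 5 ⇒ odd

m_sum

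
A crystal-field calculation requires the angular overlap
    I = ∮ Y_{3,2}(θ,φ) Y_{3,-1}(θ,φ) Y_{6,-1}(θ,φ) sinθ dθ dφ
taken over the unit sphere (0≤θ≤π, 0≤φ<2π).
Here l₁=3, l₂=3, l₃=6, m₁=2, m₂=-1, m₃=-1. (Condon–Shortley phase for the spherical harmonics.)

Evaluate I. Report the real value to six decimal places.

Rules hold: Σm=0, L=12 even, 0≤6≤6.
N = 7·7·13 = 637
Δ = 0!·6!·6!/13! = 1/12012
Racah Σ t=0..0: t=0:+1/1296 = 1/1296
⇒ 3j(3 3 6; 0 0 0)² = 100/3003, sgn +1
Racah Σ t=0..0: t=0:+1/5760 = 1/5760
⇒ 3j(3 3 6; 2 -1 -1)² = 5/572, sgn -1
4πI² = N·(3j₀)²·(3jₘ)² = 875/4719
I = -1·√(0.185421/4π) = -0.12147142

-0.121471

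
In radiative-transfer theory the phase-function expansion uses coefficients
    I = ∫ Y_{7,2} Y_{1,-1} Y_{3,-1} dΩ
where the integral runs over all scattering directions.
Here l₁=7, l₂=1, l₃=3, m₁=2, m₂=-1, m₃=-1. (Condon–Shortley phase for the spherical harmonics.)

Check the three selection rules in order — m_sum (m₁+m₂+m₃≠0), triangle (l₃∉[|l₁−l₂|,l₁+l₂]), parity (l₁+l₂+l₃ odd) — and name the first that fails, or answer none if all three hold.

azimuthal sum: 2 − 1 − 1 = 0  ✓
6 ≤ 3 ≤ 8 (triangle on l)  ✗
L = 7 + 1 + 3 = 11 (odd)

triangle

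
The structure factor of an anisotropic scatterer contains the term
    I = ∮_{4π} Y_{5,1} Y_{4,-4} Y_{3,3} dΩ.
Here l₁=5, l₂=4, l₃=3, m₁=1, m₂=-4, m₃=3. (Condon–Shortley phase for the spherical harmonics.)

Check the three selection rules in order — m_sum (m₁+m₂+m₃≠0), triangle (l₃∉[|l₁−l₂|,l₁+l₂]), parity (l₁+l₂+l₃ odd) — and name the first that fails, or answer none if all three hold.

none

m₁+m₂+m₃ = 1 − 4 + 3 = 0  ✓
triangle: |5−4|=1 ≤ l₃=3 ≤ 5+4=9  ✓
parity: l₁+l₂+l₃ = 12 is even  ✓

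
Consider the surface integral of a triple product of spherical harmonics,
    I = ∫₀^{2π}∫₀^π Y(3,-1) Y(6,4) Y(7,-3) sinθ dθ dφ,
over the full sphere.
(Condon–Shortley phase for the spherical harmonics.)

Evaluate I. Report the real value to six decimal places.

Checks pass: Σm=0; 16 even; l₃=7∈[3,9].
(2·3+1)(2·6+1)(2·7+1) = 1365
Δ: 2! 4! 10! / 17! → 1/2042040
sum: t=0:+1/207360 t=1:−1/57600 t=2:+1/207360 = -1/129600
3j²(3 6 7; 0 0 0) = Δ·Π!·Σ² = 168/12155  (sign +1)
sum: t=0:+1/174182400 t=1:−1/2177280 t=2:+1/645120 = 191/174182400
3j²(3 6 7; -1 4 -3) = Δ·Π!·Σ² = 36481/2042040  (sign +1)
combine: 4πI² = 1365·168/12155·36481/2042040 = 766101/2272985
take √, sign +1: I = 0.16377205

0.163772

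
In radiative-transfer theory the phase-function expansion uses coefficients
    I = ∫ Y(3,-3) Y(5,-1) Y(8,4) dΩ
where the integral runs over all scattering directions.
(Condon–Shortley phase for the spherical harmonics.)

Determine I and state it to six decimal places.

m-sum 0 ✓  L=16 even ✓  2≤8≤8 ✓
Π(2lᵢ+1) = 7×11×17 = 1309
triangle coeff Δ(3,5,8) = 1/136136
Σ_t [0,0]: t=0:+1/518400 = 1/518400
(3j)²=56/2431 [(3 5 8; 0 0 0)], sign=+1
Σ_t [0,0]: t=0:+1/12441600 = 1/12441600
(3j)²=3/442 [(3 5 8; -3 -1 4)], sign=+1
⇒ 4πI² = 588/2873
I = (+1)√(588/2873/(4π)) = 0.12761917

0.127619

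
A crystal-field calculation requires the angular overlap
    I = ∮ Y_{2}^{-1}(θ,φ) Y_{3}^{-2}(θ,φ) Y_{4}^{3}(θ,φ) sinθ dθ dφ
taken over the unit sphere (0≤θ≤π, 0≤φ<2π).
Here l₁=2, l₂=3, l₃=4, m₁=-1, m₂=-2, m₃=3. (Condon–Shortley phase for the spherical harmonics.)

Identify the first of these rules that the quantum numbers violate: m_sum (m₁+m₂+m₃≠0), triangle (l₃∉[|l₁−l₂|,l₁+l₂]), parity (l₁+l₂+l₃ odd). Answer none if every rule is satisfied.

azimuthal sum: -1 − 2 + 3 = 0  ✓
1 ≤ 4 ≤ 5 (triangle on l)  ✓
L = 2 + 3 + 4 = 9 (odd)  ✗

parity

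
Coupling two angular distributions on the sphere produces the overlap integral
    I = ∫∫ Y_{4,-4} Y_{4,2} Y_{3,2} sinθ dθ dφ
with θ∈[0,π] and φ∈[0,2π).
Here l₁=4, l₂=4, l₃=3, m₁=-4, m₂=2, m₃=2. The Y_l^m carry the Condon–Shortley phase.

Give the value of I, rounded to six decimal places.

0.000000

l₁+l₂+l₃=11 is odd: 3j(l;000)=0 ⇒ I=0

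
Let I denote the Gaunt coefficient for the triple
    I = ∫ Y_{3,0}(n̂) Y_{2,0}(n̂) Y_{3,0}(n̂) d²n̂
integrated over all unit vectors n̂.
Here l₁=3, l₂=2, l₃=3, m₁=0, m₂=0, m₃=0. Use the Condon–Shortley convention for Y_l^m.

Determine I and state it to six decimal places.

m-sum 0 ✓  L=8 even ✓  1≤3≤5 ✓
Π(2lᵢ+1) = 7×5×7 = 245
triangle coeff Δ(3,2,3) = 1/3780
Σ_t [0,2]: t=0:+1/24 t=1:−1/4 t=2:+1/24 = -1/6
(3j)²=4/105 [(3 2 3; 0 0 0)], sign=+1
(m-triple is (0,0,0) — same symbol as above.)
⇒ 4πI² = 16/45
I = (+1)√(16/45/(4π)) = 0.16820883

0.168209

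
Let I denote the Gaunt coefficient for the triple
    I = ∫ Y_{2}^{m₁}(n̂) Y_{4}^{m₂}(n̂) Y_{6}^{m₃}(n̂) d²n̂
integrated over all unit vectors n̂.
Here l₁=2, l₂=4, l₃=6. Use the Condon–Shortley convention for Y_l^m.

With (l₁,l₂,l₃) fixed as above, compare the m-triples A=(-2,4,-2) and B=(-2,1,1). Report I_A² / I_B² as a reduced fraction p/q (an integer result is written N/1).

Shared (l₁,l₂,l₃)=(2,4,6): N and (l;000)² cancel in I_A²/I_B².
A: Δ = 0!·4!·8!/13! = 1/6435; Racah Σ t=0..0: t=0:+1/967680 = 1/967680; ⇒ 3j(2 4 6; -2 4 -2)² = 1/6435, sgn +1
B: Δ = 0!·4!·8!/13! = 1/6435; Racah Σ t=0..0: t=0:+1/17280 = 1/17280; ⇒ 3j(2 4 6; -2 1 1)² = 7/1287, sgn -1
I_A²/I_B² = (1/6435)/(7/1287) = 1/35

1/35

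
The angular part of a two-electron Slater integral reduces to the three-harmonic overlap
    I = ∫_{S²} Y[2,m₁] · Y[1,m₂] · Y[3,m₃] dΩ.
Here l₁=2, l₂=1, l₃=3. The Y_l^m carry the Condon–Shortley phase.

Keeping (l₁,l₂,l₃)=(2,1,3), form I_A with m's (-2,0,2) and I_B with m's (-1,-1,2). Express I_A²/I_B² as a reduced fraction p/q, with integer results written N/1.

1/2

Same 2,1,3: normalisation and zero-m 3j drop out of the ratio.
A: Δ: 0! 4! 2! / 7! → 1/105; sum: t=0:+1/24 = 1/24; 3j²(2 1 3; -2 0 2) = Δ·Π!·Σ² = 1/21  (sign -1)
B: Δ: 0! 4! 2! / 7! → 1/105; sum: t=0:+1/12 = 1/12; 3j²(2 1 3; -1 -1 2) = Δ·Π!·Σ² = 2/21  (sign -1)
I_A²/I_B² = (1/21)/(2/21) = 1/2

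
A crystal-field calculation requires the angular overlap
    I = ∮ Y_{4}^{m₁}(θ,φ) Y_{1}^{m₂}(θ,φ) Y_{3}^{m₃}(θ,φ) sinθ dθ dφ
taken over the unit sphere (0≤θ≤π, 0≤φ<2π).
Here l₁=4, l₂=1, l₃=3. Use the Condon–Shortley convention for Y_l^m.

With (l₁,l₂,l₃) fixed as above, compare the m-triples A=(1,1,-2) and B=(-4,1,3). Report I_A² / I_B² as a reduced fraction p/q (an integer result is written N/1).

Same 4,1,3: normalisation and zero-m 3j drop out of the ratio.
A: Δ: 2! 6! 0! / 9! → 1/252; sum: t=2:+1/240 = 1/240; 3j²(4 1 3; 1 1 -2) = Δ·Π!·Σ² = 1/84  (sign -1)
B: Δ: 2! 6! 0! / 9! → 1/252; sum: t=2:+1/1440 = 1/1440; 3j²(4 1 3; -4 1 3) = Δ·Π!·Σ² = 1/9  (sign +1)
I_A²/I_B² = (1/84)/(1/9) = 3/28

3/28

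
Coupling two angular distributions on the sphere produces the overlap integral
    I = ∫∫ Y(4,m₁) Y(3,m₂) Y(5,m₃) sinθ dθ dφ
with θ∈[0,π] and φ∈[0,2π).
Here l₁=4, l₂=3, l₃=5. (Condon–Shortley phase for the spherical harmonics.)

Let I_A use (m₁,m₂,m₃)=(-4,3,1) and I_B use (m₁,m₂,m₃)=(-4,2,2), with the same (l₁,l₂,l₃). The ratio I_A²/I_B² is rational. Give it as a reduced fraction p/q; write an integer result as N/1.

3/14

Shared (l₁,l₂,l₃)=(4,3,5): N and (l;000)² cancel in I_A²/I_B².
A: Δ = 2!·6!·4!/13! = 1/180180; Racah Σ t=2..2: t=2:+1/34560 = 1/34560; ⇒ 3j(4 3 5; -4 3 1)² = 1/429, sgn +1
B: Δ = 2!·6!·4!/13! = 1/180180; Racah Σ t=2..2: t=2:+1/8640 = 1/8640; ⇒ 3j(4 3 5; -4 2 2)² = 14/1287, sgn -1
I_A²/I_B² = (1/429)/(14/1287) = 3/14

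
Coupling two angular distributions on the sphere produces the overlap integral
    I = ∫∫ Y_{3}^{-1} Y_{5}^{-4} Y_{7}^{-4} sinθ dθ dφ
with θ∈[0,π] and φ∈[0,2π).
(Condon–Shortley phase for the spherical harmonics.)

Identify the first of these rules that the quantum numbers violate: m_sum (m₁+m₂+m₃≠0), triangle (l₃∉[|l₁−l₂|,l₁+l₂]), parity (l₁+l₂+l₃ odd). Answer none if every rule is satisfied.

Σmᵢ = -9  ✗
l₃∈[|l₁−l₂|,l₁+l₂]=[2,8], have l₃=7
Σlᵢ = 15 ⇒ odd

m_sum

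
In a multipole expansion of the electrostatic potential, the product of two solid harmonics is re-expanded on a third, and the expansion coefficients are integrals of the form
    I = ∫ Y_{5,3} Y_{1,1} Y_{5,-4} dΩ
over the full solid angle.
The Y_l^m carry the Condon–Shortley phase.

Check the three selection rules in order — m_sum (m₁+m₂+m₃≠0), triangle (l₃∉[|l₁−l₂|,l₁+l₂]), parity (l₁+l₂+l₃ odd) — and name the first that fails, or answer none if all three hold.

parity

azimuthal sum: 3 + 1 − 4 = 0  ✓
4 ≤ 5 ≤ 6 (triangle on l)  ✓
L = 5 + 1 + 5 = 11 (odd)  ✗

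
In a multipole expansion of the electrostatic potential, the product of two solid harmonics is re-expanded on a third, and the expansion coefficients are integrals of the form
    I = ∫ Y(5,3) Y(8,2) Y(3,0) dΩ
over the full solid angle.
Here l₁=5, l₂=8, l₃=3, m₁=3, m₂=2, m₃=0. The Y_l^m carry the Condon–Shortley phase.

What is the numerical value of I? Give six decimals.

3 + 2 + 0 = 5 ≠ 0: azimuthal integral kills it; I = 0

0.000000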